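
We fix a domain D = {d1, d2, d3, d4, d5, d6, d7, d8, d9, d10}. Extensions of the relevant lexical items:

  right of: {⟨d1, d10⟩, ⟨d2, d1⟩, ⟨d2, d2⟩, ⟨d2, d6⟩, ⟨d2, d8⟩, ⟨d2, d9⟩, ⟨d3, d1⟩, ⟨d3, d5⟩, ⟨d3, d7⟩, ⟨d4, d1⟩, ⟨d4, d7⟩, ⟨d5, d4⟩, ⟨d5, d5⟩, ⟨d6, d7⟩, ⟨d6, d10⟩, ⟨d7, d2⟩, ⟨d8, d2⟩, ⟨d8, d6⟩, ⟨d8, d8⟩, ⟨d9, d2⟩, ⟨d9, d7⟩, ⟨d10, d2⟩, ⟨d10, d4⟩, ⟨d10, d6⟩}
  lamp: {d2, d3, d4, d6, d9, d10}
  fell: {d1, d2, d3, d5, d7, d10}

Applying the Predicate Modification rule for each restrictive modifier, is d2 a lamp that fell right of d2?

⟦that fell⟧ = ⟦fell⟧ = {d1, d2, d3, d5, d7, d10}
⟦right of d2⟧ = {x : ⟨x, d2⟩ ∈ ⟦right of⟧} = {d2, d7, d8, d9, d10}
⟦lamp⟧ = {d2, d3, d4, d6, d9, d10}
… ∩ ⟦that fell⟧ = {d2, d3, d4, d6, d9, d10} ∩ {d1, d2, d3, d5, d7, d10} = {d2, d3, d10}
… ∩ ⟦right of d2⟧ = {d2, d3, d10} ∩ {d2, d7, d8, d9, d10} = {d2, d10}
⟦lamp that fell right of d2⟧ = {d2, d10}; d2 ∈ this set.

yes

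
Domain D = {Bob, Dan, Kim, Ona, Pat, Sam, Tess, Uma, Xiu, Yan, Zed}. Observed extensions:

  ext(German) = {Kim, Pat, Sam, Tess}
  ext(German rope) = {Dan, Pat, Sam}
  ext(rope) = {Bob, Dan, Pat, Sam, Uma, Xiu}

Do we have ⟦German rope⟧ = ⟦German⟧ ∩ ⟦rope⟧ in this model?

⟦German⟧ ∩ ⟦rope⟧ = {Kim, Pat, Sam, Tess} ∩ {Bob, Dan, Pat, Sam, Uma, Xiu} = {Pat, Sam}
Observed ⟦German rope⟧ = {Dan, Pat, Sam}.
These differ, so the modifier is not intersective in this model.

no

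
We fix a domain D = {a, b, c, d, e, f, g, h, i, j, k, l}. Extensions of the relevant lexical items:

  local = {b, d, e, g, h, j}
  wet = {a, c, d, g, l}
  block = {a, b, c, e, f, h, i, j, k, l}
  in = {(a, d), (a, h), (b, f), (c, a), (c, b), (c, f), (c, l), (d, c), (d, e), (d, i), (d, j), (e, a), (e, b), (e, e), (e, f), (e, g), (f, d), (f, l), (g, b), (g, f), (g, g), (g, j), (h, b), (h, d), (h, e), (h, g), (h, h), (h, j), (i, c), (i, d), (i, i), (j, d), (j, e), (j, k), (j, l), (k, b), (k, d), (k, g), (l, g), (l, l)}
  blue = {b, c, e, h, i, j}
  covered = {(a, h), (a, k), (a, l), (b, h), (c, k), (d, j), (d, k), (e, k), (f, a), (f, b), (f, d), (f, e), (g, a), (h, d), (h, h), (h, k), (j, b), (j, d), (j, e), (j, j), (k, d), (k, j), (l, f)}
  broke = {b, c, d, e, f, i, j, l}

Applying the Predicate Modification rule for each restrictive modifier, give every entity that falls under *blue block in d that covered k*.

⟦in d⟧ = {x : ⟨x, d⟩ ∈ ⟦in⟧} = {a, f, h, i, j, k}
⟦that covered k⟧ = {x : ⟨x, k⟩ ∈ ⟦covered⟧} = {a, c, d, e, h}
⟦block⟧ = {a, b, c, e, f, h, i, j, k, l}
… ∩ ⟦in d⟧ = {a, b, c, e, f, h, i, j, k, l} ∩ {a, f, h, i, j, k} = {a, f, h, i, j, k}
… ∩ ⟦that covered k⟧ = {a, f, h, i, j, k} ∩ {a, c, d, e, h} = {a, h}
… ∩ ⟦blue⟧ = {a, h} ∩ {b, c, e, h, i, j} = {h}
So ⟦blue block in d that covered k⟧ = {h}.

{h}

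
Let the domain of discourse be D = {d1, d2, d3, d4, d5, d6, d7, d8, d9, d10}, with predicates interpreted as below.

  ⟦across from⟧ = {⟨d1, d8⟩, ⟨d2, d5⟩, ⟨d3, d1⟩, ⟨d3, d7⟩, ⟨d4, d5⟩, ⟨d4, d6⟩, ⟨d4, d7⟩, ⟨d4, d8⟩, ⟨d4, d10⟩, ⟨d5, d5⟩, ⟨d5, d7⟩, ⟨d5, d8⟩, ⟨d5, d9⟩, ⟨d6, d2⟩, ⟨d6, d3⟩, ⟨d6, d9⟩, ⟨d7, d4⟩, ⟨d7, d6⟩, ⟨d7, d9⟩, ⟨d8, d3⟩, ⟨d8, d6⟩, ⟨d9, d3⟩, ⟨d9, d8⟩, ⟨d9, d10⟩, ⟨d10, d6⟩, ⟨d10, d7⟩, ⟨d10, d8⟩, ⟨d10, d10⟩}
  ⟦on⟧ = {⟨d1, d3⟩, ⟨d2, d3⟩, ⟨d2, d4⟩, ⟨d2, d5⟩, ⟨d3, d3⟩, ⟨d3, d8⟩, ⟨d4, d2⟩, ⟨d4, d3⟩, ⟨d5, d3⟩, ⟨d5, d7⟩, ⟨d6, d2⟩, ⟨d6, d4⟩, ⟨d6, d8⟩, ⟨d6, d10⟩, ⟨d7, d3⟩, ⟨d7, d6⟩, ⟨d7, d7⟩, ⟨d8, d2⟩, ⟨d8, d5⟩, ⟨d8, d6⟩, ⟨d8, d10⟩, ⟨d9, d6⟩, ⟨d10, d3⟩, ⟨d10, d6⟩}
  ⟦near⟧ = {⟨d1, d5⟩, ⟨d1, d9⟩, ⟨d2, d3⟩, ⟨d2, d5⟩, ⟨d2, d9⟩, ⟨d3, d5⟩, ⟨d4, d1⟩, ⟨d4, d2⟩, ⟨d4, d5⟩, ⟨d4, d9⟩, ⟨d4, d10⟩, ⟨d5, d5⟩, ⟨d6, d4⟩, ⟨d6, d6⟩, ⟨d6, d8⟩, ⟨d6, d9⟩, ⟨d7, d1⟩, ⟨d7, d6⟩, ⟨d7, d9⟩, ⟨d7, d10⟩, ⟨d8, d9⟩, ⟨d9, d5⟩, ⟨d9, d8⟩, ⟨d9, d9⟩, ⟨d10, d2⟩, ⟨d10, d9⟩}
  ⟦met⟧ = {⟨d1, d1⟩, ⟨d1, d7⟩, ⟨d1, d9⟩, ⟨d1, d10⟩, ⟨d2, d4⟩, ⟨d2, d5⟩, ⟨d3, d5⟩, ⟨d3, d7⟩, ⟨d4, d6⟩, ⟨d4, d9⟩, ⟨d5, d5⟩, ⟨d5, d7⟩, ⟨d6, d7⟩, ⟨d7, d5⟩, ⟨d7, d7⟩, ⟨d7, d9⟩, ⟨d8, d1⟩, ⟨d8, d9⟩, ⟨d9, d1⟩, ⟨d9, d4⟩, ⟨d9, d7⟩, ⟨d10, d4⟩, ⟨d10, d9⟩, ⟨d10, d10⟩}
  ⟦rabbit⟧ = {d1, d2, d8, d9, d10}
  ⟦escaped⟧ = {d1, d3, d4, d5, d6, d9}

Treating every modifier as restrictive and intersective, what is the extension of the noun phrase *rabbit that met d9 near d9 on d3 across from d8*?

⟦that met d9⟧ = {x : ⟨x, d9⟩ ∈ ⟦met⟧} = {d1, d4, d7, d8, d10}
⟦near d9⟧ = {x : ⟨x, d9⟩ ∈ ⟦near⟧} = {d1, d2, d4, d6, d7, d8, d9, d10}
⟦on d3⟧ = {x : ⟨x, d3⟩ ∈ ⟦on⟧} = {d1, d2, d3, d4, d5, d7, d10}
⟦across from d8⟧ = {x : ⟨x, d8⟩ ∈ ⟦across from⟧} = {d1, d4, d5, d9, d10}
⟦rabbit⟧ = {d1, d2, d8, d9, d10}
… ∩ ⟦that met d9⟧ = {d1, d2, d8, d9, d10} ∩ {d1, d4, d7, d8, d10} = {d1, d8, d10}
… ∩ ⟦near d9⟧ = {d1, d8, d10} ∩ {d1, d2, d4, d6, d7, d8, d9, d10} = {d1, d8, d10}
… ∩ ⟦on d3⟧ = {d1, d8, d10} ∩ {d1, d2, d3, d4, d5, d7, d10} = {d1, d10}
… ∩ ⟦across from d8⟧ = {d1, d10} ∩ {d1, d4, d5, d9, d10} = {d1, d10}
So ⟦rabbit that met d9 near d9 on d3 across from d8⟧ = {d1, d10}.

{d1, d10}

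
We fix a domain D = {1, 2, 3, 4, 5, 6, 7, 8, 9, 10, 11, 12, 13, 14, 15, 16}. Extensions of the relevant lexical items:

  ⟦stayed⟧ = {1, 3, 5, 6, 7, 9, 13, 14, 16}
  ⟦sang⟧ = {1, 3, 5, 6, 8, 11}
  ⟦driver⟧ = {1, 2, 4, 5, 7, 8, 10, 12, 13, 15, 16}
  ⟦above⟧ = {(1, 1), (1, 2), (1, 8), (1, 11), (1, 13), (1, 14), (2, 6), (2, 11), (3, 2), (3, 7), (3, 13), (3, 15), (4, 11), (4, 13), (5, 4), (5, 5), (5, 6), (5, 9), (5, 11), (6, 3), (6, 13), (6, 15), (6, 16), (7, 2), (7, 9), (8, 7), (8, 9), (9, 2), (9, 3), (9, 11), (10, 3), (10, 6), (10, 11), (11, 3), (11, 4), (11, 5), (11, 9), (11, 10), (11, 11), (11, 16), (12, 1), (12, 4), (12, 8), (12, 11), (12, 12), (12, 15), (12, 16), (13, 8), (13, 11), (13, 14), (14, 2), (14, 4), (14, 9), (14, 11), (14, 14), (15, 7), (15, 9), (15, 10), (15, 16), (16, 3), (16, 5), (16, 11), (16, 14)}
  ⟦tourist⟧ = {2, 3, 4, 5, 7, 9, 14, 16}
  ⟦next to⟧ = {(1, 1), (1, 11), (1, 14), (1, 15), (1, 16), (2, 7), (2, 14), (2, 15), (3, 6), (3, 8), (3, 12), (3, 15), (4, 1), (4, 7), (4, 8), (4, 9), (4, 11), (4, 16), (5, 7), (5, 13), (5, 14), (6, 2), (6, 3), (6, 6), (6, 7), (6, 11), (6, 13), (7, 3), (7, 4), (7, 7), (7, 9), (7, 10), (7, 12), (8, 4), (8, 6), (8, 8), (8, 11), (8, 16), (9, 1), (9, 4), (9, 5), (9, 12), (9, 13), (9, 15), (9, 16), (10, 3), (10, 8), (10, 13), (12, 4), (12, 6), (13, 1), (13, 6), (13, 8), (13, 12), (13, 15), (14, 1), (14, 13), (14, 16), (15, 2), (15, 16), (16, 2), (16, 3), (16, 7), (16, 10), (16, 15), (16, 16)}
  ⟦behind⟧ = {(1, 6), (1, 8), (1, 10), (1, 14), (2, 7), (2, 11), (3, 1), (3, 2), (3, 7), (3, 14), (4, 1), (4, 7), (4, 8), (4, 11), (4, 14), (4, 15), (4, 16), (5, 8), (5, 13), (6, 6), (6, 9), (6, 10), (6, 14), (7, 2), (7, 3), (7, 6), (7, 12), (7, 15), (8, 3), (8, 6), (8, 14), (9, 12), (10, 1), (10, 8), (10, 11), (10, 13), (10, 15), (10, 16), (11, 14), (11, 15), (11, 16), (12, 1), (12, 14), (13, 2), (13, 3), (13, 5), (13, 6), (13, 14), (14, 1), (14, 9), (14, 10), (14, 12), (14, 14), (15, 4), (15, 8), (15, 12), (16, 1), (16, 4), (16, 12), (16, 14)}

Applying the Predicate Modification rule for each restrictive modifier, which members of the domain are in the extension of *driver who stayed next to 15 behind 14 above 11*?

⟦who stayed⟧ = ⟦stayed⟧ = {1, 3, 5, 6, 7, 9, 13, 14, 16}
⟦next to 15⟧ = {x : ⟨x, 15⟩ ∈ ⟦next to⟧} = {1, 2, 3, 9, 13, 16}
⟦behind 14⟧ = {x : ⟨x, 14⟩ ∈ ⟦behind⟧} = {1, 3, 4, 6, 8, 11, 12, 13, 14, 16}
⟦above 11⟧ = {x : ⟨x, 11⟩ ∈ ⟦above⟧} = {1, 2, 4, 5, 9, 10, 11, 12, 13, 14, 16}
⟦driver⟧ = {1, 2, 4, 5, 7, 8, 10, 12, 13, 15, 16}
… ∩ ⟦who stayed⟧ = {1, 2, 4, 5, 7, 8, 10, 12, 13, 15, 16} ∩ {1, 3, 5, 6, 7, 9, 13, 14, 16} = {1, 5, 7, 13, 16}
… ∩ ⟦next to 15⟧ = {1, 5, 7, 13, 16} ∩ {1, 2, 3, 9, 13, 16} = {1, 13, 16}
… ∩ ⟦behind 14⟧ = {1, 13, 16} ∩ {1, 3, 4, 6, 8, 11, 12, 13, 14, 16} = {1, 13, 16}
… ∩ ⟦above 11⟧ = {1, 13, 16} ∩ {1, 2, 4, 5, 9, 10, 11, 12, 13, 14, 16} = {1, 13, 16}
So ⟦driver who stayed next to 15 behind 14 above 11⟧ = {1, 13, 16}.

{1, 13, 16}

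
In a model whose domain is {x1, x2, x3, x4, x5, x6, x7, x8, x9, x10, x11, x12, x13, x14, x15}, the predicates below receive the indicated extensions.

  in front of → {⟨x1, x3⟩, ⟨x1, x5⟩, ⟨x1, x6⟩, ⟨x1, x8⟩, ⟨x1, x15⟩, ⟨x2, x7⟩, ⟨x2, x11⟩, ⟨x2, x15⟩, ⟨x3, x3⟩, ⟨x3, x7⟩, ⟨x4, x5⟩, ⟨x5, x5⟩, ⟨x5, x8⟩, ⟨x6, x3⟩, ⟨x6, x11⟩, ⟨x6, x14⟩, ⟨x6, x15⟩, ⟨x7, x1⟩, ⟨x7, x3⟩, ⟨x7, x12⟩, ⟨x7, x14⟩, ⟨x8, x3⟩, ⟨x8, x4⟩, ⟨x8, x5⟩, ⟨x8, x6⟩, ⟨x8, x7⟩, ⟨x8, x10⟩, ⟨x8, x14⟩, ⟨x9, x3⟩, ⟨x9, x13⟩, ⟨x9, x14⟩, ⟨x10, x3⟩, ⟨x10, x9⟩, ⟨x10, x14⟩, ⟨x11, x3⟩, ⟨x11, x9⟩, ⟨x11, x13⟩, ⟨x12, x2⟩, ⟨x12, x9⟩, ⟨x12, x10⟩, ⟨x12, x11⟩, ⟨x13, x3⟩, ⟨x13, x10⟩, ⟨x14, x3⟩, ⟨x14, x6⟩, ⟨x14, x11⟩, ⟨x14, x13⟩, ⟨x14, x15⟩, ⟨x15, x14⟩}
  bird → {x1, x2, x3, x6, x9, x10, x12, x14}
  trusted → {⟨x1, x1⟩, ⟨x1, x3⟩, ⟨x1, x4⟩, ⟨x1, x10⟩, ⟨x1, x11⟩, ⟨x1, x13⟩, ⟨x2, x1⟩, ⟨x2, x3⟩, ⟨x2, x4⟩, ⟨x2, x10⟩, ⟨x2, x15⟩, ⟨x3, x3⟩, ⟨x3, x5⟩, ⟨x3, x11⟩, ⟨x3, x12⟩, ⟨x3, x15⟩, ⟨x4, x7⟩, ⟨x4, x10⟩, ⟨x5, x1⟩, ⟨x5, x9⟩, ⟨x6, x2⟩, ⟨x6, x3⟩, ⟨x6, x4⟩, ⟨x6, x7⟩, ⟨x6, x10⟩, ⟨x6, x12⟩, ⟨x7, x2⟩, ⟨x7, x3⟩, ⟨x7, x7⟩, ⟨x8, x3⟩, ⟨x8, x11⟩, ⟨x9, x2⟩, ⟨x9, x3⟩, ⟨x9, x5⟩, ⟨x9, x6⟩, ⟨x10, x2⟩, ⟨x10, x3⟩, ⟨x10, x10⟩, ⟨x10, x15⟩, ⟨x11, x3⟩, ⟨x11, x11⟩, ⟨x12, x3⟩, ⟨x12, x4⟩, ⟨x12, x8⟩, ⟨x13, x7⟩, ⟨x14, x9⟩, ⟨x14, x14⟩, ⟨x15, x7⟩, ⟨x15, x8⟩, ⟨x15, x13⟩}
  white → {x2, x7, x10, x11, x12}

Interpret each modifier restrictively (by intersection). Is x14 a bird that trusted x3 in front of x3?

⟦that trusted x3⟧ = {x : ⟨x, x3⟩ ∈ ⟦trusted⟧} = {x1, x2, x3, x6, x7, x8, x9, x10, x11, x12}
⟦in front of x3⟧ = {x : ⟨x, x3⟩ ∈ ⟦in front of⟧} = {x1, x3, x6, x7, x8, x9, x10, x11, x13, x14}
⟦bird⟧ = {x1, x2, x3, x6, x9, x10, x12, x14}
… ∩ ⟦that trusted x3⟧ = {x1, x2, x3, x6, x9, x10, x12, x14} ∩ {x1, x2, x3, x6, x7, x8, x9, x10, x11, x12} = {x1, x2, x3, x6, x9, x10, x12}
… ∩ ⟦in front of x3⟧ = {x1, x2, x3, x6, x9, x10, x12} ∩ {x1, x3, x6, x7, x8, x9, x10, x11, x13, x14} = {x1, x3, x6, x9, x10}
⟦bird that trusted x3 in front of x3⟧ = {x1, x3, x6, x9, x10}; x14 ∉ this set.

no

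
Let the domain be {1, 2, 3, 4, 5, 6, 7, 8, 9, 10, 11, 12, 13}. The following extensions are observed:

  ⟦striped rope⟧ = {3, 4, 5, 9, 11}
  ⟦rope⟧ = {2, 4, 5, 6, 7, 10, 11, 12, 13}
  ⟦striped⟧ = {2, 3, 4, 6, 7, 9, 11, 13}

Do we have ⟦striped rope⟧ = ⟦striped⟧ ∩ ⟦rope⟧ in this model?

⟦striped⟧ ∩ ⟦rope⟧ = {2, 3, 4, 6, 7, 9, 11, 13} ∩ {2, 4, 5, 6, 7, 10, 11, 12, 13} = {2, 4, 6, 7, 11, 13}
Observed ⟦striped rope⟧ = {3, 4, 5, 9, 11}.
These differ, so the modifier is not intersective in this model.

no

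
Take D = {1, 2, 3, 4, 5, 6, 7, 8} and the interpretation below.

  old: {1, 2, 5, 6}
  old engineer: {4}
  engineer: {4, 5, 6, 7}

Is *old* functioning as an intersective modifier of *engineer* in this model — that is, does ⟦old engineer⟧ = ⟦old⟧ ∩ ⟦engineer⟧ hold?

no

⟦old⟧ ∩ ⟦engineer⟧ = {1, 2, 5, 6} ∩ {4, 5, 6, 7} = {5, 6}
Observed ⟦old engineer⟧ = {4}.
These differ, so the modifier is not intersective in this model.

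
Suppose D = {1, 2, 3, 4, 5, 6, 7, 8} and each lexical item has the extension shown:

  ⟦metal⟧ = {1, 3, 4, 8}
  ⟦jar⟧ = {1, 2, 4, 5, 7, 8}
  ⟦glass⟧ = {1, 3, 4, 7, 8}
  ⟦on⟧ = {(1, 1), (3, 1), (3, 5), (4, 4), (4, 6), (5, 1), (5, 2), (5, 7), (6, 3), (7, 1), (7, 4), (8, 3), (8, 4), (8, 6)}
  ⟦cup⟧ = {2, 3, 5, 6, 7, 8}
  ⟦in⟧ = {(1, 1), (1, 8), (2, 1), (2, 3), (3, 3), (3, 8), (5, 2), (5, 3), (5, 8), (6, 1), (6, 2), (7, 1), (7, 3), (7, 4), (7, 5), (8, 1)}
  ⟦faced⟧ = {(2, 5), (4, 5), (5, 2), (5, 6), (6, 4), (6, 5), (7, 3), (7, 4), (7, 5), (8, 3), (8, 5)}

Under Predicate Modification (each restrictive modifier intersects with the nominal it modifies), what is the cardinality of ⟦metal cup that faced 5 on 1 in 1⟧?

0

⟦that faced 5⟧ = {x : ⟨x, 5⟩ ∈ ⟦faced⟧} = {2, 4, 6, 7, 8}
⟦on 1⟧ = {x : ⟨x, 1⟩ ∈ ⟦on⟧} = {1, 3, 5, 7}
⟦in 1⟧ = {x : ⟨x, 1⟩ ∈ ⟦in⟧} = {1, 2, 6, 7, 8}
⟦cup⟧ = {2, 3, 5, 6, 7, 8}
… ∩ ⟦that faced 5⟧ = {2, 3, 5, 6, 7, 8} ∩ {2, 4, 6, 7, 8} = {2, 6, 7, 8}
… ∩ ⟦on 1⟧ = {2, 6, 7, 8} ∩ {1, 3, 5, 7} = {7}
… ∩ ⟦in 1⟧ = {7} ∩ {1, 2, 6, 7, 8} = {7}
… ∩ ⟦metal⟧ = {7} ∩ {1, 3, 4, 8} = ∅
⟦metal cup that faced 5 on 1 in 1⟧ = ∅, so the cardinality is 0.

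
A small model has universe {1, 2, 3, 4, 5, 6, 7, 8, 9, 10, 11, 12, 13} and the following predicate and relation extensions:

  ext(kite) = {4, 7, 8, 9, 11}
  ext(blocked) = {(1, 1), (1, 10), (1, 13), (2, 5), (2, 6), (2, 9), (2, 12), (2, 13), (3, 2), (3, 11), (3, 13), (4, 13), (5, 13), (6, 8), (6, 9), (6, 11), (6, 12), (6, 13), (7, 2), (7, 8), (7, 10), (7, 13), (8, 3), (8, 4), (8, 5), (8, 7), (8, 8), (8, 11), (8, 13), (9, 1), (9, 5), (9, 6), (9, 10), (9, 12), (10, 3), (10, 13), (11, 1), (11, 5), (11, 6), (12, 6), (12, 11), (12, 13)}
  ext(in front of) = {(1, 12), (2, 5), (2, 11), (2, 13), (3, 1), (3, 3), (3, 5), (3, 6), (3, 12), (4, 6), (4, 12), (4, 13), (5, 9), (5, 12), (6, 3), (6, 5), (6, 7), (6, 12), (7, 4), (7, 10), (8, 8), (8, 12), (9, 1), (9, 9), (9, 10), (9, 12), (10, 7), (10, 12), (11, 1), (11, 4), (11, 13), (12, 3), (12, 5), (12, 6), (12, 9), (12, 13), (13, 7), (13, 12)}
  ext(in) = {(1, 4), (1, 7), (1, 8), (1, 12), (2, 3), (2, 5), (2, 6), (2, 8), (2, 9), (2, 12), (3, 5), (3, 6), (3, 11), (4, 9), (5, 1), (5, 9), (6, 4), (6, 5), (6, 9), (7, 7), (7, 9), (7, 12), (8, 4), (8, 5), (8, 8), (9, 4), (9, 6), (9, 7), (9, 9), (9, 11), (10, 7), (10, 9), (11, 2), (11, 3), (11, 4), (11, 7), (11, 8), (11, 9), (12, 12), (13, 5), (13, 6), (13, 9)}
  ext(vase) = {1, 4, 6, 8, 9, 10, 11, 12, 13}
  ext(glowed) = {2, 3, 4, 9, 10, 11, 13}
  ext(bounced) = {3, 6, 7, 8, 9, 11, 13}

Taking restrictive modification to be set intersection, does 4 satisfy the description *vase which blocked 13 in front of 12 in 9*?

⟦which blocked 13⟧ = {x : ⟨x, 13⟩ ∈ ⟦blocked⟧} = {1, 2, 3, 4, 5, 6, 7, 8, 10, 12}
⟦in front of 12⟧ = {x : ⟨x, 12⟩ ∈ ⟦in front of⟧} = {1, 3, 4, 5, 6, 8, 9, 10, 13}
⟦in 9⟧ = {x : ⟨x, 9⟩ ∈ ⟦in⟧} = {2, 4, 5, 6, 7, 9, 10, 11, 13}
⟦vase⟧ = {1, 4, 6, 8, 9, 10, 11, 12, 13}
… ∩ ⟦which blocked 13⟧ = {1, 4, 6, 8, 9, 10, 11, 12, 13} ∩ {1, 2, 3, 4, 5, 6, 7, 8, 10, 12} = {1, 4, 6, 8, 10, 12}
… ∩ ⟦in front of 12⟧ = {1, 4, 6, 8, 10, 12} ∩ {1, 3, 4, 5, 6, 8, 9, 10, 13} = {1, 4, 6, 8, 10}
… ∩ ⟦in 9⟧ = {1, 4, 6, 8, 10} ∩ {2, 4, 5, 6, 7, 9, 10, 11, 13} = {4, 6, 10}
⟦vase which blocked 13 in front of 12 in 9⟧ = {4, 6, 10}; 4 ∈ this set.

yes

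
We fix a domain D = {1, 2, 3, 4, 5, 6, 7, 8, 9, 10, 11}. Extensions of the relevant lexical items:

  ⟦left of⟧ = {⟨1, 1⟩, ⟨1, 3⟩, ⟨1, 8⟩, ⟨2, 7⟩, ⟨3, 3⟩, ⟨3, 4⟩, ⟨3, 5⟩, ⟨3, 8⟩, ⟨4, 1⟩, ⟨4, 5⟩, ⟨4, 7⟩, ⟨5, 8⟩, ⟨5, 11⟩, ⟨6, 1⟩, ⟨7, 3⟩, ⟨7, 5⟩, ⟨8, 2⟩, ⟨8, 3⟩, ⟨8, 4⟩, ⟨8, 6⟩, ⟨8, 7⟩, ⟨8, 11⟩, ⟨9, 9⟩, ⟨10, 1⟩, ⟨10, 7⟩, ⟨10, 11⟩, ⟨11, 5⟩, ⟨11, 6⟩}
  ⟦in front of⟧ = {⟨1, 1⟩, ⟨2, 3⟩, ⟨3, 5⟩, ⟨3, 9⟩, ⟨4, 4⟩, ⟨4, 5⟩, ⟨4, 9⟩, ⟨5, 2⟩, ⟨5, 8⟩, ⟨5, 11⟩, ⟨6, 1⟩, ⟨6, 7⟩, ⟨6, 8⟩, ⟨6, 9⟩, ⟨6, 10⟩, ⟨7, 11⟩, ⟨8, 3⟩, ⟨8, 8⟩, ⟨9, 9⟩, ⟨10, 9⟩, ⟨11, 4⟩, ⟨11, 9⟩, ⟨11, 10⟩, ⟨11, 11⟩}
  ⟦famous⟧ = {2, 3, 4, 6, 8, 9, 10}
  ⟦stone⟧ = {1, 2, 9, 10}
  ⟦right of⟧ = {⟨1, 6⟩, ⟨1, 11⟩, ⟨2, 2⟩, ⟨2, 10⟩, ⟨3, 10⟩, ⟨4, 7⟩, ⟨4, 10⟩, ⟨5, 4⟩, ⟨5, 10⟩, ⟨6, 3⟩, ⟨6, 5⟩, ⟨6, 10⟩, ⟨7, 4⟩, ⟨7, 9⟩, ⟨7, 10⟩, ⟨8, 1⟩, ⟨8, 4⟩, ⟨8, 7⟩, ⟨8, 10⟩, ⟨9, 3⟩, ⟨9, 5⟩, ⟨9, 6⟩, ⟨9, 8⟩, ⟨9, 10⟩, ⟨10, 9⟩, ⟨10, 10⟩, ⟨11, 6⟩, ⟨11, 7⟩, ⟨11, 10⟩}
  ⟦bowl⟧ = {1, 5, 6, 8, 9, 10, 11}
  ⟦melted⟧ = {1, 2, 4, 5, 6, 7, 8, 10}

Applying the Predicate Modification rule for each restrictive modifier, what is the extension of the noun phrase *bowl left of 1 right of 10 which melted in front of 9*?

{6, 10}

⟦left of 1⟧ = {x : ⟨x, 1⟩ ∈ ⟦left of⟧} = {1, 4, 6, 10}
⟦right of 10⟧ = {x : ⟨x, 10⟩ ∈ ⟦right of⟧} = {2, 3, 4, 5, 6, 7, 8, 9, 10, 11}
⟦which melted⟧ = ⟦melted⟧ = {1, 2, 4, 5, 6, 7, 8, 10}
⟦in front of 9⟧ = {x : ⟨x, 9⟩ ∈ ⟦in front of⟧} = {3, 4, 6, 9, 10, 11}
⟦bowl⟧ = {1, 5, 6, 8, 9, 10, 11}
… ∩ ⟦left of 1⟧ = {1, 5, 6, 8, 9, 10, 11} ∩ {1, 4, 6, 10} = {1, 6, 10}
… ∩ ⟦right of 10⟧ = {1, 6, 10} ∩ {2, 3, 4, 5, 6, 7, 8, 9, 10, 11} = {6, 10}
… ∩ ⟦which melted⟧ = {6, 10} ∩ {1, 2, 4, 5, 6, 7, 8, 10} = {6, 10}
… ∩ ⟦in front of 9⟧ = {6, 10} ∩ {3, 4, 6, 9, 10, 11} = {6, 10}
So ⟦bowl left of 1 right of 10 which melted in front of 9⟧ = {6, 10}.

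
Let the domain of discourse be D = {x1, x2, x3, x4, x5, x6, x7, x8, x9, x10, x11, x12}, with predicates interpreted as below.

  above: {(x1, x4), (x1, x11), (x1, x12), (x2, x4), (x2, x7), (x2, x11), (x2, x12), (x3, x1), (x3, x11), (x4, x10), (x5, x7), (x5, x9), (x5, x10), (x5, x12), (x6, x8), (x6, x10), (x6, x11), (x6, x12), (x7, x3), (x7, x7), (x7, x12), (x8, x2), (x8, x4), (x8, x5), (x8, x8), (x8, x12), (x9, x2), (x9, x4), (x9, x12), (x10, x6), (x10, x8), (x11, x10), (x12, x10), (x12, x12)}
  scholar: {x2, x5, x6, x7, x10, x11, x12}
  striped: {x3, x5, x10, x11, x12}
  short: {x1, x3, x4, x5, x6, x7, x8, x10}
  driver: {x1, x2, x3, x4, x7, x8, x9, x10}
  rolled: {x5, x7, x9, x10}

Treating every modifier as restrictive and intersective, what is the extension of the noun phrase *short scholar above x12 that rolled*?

⟦above x12⟧ = {x : ⟨x, x12⟩ ∈ ⟦above⟧} = {x1, x2, x5, x6, x7, x8, x9, x12}
⟦that rolled⟧ = ⟦rolled⟧ = {x5, x7, x9, x10}
⟦scholar⟧ = {x2, x5, x6, x7, x10, x11, x12}
… ∩ ⟦above x12⟧ = {x2, x5, x6, x7, x10, x11, x12} ∩ {x1, x2, x5, x6, x7, x8, x9, x12} = {x2, x5, x6, x7, x12}
… ∩ ⟦that rolled⟧ = {x2, x5, x6, x7, x12} ∩ {x5, x7, x9, x10} = {x5, x7}
… ∩ ⟦short⟧ = {x5, x7} ∩ {x1, x3, x4, x5, x6, x7, x8, x10} = {x5, x7}
So ⟦short scholar above x12 that rolled⟧ = {x5, x7}.

{x5, x7}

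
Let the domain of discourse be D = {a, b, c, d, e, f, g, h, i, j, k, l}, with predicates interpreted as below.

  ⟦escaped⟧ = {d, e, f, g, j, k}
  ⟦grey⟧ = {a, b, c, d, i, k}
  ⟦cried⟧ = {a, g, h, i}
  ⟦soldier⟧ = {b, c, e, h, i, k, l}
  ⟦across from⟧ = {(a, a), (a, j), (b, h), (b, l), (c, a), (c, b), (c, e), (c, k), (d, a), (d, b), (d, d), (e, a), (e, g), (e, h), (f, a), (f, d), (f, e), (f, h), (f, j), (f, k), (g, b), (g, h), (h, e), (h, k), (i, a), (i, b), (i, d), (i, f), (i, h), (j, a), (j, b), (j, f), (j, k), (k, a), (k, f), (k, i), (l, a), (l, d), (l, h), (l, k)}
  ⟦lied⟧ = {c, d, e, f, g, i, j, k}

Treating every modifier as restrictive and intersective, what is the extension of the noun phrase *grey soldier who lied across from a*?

{c, i, k}

⟦who lied⟧ = ⟦lied⟧ = {c, d, e, f, g, i, j, k}
⟦across from a⟧ = {x : ⟨x, a⟩ ∈ ⟦across from⟧} = {a, c, d, e, f, i, j, k, l}
⟦soldier⟧ = {b, c, e, h, i, k, l}
… ∩ ⟦who lied⟧ = {b, c, e, h, i, k, l} ∩ {c, d, e, f, g, i, j, k} = {c, e, i, k}
… ∩ ⟦across from a⟧ = {c, e, i, k} ∩ {a, c, d, e, f, i, j, k, l} = {c, e, i, k}
… ∩ ⟦grey⟧ = {c, e, i, k} ∩ {a, b, c, d, i, k} = {c, i, k}
So ⟦grey soldier who lied across from a⟧ = {c, i, k}.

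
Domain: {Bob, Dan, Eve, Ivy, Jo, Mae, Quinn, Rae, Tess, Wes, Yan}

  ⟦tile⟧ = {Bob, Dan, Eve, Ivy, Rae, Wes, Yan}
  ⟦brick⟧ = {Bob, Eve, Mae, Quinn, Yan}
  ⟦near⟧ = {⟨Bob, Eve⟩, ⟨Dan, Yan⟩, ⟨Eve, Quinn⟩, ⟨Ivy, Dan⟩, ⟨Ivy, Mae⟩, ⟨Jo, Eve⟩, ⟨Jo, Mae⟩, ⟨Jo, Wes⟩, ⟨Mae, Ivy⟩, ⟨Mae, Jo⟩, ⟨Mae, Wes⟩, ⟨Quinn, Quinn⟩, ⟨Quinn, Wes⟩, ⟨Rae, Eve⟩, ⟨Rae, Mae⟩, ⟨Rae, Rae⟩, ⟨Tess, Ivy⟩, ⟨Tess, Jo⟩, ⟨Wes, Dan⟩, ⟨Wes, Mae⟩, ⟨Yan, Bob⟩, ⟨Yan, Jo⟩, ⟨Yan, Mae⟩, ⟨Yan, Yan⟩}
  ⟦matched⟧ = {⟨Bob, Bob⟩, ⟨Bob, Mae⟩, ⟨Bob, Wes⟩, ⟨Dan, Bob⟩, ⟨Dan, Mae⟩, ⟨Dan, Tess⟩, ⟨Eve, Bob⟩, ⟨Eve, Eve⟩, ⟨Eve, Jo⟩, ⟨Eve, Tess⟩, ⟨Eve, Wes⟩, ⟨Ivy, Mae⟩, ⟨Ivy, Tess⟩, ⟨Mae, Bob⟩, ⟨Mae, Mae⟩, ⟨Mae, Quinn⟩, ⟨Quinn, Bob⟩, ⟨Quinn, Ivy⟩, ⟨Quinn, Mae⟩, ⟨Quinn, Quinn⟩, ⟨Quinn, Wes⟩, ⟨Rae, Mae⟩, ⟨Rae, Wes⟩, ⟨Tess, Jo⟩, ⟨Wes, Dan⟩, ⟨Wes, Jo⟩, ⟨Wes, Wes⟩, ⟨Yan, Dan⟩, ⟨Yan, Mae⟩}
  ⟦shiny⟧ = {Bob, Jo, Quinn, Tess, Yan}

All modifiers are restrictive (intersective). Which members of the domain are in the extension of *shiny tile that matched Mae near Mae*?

⟦that matched Mae⟧ = {x : ⟨x, Mae⟩ ∈ ⟦matched⟧} = {Bob, Dan, Ivy, Mae, Quinn, Rae, Yan}
⟦near Mae⟧ = {x : ⟨x, Mae⟩ ∈ ⟦near⟧} = {Ivy, Jo, Rae, Wes, Yan}
⟦tile⟧ = {Bob, Dan, Eve, Ivy, Rae, Wes, Yan}
… ∩ ⟦that matched Mae⟧ = {Bob, Dan, Eve, Ivy, Rae, Wes, Yan} ∩ {Bob, Dan, Ivy, Mae, Quinn, Rae, Yan} = {Bob, Dan, Ivy, Rae, Yan}
… ∩ ⟦near Mae⟧ = {Bob, Dan, Ivy, Rae, Yan} ∩ {Ivy, Jo, Rae, Wes, Yan} = {Ivy, Rae, Yan}
… ∩ ⟦shiny⟧ = {Ivy, Rae, Yan} ∩ {Bob, Jo, Quinn, Tess, Yan} = {Yan}
So ⟦shiny tile that matched Mae near Mae⟧ = {Yan}.

{Yan}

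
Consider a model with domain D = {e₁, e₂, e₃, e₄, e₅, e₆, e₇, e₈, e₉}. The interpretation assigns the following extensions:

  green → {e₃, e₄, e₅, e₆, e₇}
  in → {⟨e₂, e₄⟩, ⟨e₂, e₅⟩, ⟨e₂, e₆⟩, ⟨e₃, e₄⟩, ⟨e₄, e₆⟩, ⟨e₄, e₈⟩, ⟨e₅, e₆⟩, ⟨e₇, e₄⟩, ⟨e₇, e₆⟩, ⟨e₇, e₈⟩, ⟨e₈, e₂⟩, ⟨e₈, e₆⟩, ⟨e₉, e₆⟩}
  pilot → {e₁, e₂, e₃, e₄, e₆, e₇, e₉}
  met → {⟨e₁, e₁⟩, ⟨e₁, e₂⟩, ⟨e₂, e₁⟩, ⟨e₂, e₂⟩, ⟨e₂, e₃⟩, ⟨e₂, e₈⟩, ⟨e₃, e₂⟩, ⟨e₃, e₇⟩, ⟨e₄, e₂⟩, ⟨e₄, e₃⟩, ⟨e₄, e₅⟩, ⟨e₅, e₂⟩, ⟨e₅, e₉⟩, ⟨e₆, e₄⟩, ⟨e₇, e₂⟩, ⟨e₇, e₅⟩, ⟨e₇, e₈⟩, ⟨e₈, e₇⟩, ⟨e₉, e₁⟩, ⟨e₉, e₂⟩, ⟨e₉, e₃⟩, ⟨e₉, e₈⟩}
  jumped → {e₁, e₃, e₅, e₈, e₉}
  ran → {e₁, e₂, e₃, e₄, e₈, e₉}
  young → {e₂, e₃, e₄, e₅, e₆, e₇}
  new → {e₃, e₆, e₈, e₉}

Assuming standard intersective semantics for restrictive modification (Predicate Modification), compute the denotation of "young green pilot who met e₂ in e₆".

⟦who met e₂⟧ = {x : ⟨x, e₂⟩ ∈ ⟦met⟧} = {e₁, e₂, e₃, e₄, e₅, e₇, e₉}
⟦in e₆⟧ = {x : ⟨x, e₆⟩ ∈ ⟦in⟧} = {e₂, e₄, e₅, e₇, e₈, e₉}
⟦pilot⟧ = {e₁, e₂, e₃, e₄, e₆, e₇, e₉}
… ∩ ⟦who met e₂⟧ = {e₁, e₂, e₃, e₄, e₆, e₇, e₉} ∩ {e₁, e₂, e₃, e₄, e₅, e₇, e₉} = {e₁, e₂, e₃, e₄, e₇, e₉}
… ∩ ⟦in e₆⟧ = {e₁, e₂, e₃, e₄, e₇, e₉} ∩ {e₂, e₄, e₅, e₇, e₈, e₉} = {e₂, e₄, e₇, e₉}
… ∩ ⟦young⟧ = {e₂, e₄, e₇, e₉} ∩ {e₂, e₃, e₄, e₅, e₆, e₇} = {e₂, e₄, e₇}
… ∩ ⟦green⟧ = {e₂, e₄, e₇} ∩ {e₃, e₄, e₅, e₆, e₇} = {e₄, e₇}
So ⟦young green pilot who met e₂ in e₆⟧ = {e₄, e₇}.

{e₄, e₇}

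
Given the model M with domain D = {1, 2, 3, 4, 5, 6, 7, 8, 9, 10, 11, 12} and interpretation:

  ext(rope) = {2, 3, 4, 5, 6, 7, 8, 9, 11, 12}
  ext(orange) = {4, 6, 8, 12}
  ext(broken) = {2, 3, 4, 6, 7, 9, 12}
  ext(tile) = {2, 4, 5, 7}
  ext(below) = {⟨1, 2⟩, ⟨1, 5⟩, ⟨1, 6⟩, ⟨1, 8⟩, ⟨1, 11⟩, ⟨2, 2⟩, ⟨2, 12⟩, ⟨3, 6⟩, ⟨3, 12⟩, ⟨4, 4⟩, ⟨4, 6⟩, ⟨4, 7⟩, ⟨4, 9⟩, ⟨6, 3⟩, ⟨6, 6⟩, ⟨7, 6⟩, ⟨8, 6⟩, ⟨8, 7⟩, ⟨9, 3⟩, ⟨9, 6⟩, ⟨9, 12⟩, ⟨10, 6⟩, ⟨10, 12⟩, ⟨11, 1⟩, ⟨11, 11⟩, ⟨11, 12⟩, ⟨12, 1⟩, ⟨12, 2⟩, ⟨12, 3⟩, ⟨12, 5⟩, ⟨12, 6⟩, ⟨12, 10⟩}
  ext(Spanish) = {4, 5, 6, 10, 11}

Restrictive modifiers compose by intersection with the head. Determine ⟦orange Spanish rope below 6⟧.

⟦below 6⟧ = {x : ⟨x, 6⟩ ∈ ⟦below⟧} = {1, 3, 4, 6, 7, 8, 9, 10, 12}
⟦rope⟧ = {2, 3, 4, 5, 6, 7, 8, 9, 11, 12}
… ∩ ⟦below 6⟧ = {2, 3, 4, 5, 6, 7, 8, 9, 11, 12} ∩ {1, 3, 4, 6, 7, 8, 9, 10, 12} = {3, 4, 6, 7, 8, 9, 12}
… ∩ ⟦orange⟧ = {3, 4, 6, 7, 8, 9, 12} ∩ {4, 6, 8, 12} = {4, 6, 8, 12}
… ∩ ⟦Spanish⟧ = {4, 6, 8, 12} ∩ {4, 5, 6, 10, 11} = {4, 6}
So ⟦orange Spanish rope below 6⟧ = {4, 6}.

{4, 6}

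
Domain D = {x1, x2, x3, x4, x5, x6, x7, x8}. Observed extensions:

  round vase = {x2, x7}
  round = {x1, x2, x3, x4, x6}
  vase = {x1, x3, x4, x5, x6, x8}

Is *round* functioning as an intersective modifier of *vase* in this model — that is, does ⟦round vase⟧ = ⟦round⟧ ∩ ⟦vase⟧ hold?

⟦round⟧ ∩ ⟦vase⟧ = {x1, x2, x3, x4, x6} ∩ {x1, x3, x4, x5, x6, x8} = {x1, x3, x4, x6}
Observed ⟦round vase⟧ = {x2, x7}.
These differ, so the modifier is not intersective in this model.

no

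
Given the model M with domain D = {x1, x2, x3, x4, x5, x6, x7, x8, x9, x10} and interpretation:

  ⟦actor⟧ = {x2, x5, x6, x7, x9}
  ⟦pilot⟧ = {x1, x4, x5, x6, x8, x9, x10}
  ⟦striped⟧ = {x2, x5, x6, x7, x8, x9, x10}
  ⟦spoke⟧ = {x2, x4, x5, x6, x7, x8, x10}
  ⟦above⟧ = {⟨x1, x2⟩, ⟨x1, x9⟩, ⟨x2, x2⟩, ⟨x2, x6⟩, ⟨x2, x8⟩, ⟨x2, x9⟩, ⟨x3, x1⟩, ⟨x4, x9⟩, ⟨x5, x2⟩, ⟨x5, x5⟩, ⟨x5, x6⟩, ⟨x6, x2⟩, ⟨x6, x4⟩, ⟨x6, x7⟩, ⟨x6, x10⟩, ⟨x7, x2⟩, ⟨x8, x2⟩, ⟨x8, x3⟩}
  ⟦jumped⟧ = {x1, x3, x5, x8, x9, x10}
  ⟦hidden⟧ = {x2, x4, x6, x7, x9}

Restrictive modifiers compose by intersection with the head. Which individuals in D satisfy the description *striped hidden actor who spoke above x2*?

⟦who spoke⟧ = ⟦spoke⟧ = {x2, x4, x5, x6, x7, x8, x10}
⟦above x2⟧ = {x : ⟨x, x2⟩ ∈ ⟦above⟧} = {x1, x2, x5, x6, x7, x8}
⟦actor⟧ = {x2, x5, x6, x7, x9}
… ∩ ⟦who spoke⟧ = {x2, x5, x6, x7, x9} ∩ {x2, x4, x5, x6, x7, x8, x10} = {x2, x5, x6, x7}
… ∩ ⟦above x2⟧ = {x2, x5, x6, x7} ∩ {x1, x2, x5, x6, x7, x8} = {x2, x5, x6, x7}
… ∩ ⟦striped⟧ = {x2, x5, x6, x7} ∩ {x2, x5, x6, x7, x8, x9, x10} = {x2, x5, x6, x7}
… ∩ ⟦hidden⟧ = {x2, x5, x6, x7} ∩ {x2, x4, x6, x7, x9} = {x2, x6, x7}
So ⟦striped hidden actor who spoke above x2⟧ = {x2, x6, x7}.

{x2, x6, x7}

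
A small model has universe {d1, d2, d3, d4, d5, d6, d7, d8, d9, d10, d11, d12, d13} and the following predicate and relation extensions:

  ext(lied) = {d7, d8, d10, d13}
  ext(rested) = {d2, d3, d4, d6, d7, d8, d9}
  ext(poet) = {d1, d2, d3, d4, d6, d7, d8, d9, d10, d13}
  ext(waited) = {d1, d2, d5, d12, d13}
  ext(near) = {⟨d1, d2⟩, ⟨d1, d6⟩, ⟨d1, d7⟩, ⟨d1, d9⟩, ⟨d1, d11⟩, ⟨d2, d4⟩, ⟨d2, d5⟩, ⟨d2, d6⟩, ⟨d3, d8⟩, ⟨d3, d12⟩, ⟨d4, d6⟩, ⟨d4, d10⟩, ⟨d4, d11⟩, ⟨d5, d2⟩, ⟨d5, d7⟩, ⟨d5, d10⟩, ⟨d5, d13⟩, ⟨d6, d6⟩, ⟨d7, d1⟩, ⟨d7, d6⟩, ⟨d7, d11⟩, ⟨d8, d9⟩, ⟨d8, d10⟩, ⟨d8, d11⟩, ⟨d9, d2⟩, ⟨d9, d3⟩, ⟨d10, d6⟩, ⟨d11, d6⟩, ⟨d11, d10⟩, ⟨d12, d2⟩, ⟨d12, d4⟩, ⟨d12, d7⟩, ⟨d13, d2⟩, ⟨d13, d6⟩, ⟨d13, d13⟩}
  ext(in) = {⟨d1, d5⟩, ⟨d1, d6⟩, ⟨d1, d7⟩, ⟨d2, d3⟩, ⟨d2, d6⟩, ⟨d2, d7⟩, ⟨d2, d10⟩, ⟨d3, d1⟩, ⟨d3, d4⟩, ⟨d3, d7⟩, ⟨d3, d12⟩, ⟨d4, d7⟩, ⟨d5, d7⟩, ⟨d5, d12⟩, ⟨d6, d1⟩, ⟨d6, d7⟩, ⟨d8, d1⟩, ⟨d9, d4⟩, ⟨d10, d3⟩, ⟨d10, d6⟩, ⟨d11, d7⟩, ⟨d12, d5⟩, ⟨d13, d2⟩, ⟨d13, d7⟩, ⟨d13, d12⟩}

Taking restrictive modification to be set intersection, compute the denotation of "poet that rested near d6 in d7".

⟦that rested⟧ = ⟦rested⟧ = {d2, d3, d4, d6, d7, d8, d9}
⟦near d6⟧ = {x : ⟨x, d6⟩ ∈ ⟦near⟧} = {d1, d2, d4, d6, d7, d10, d11, d13}
⟦in d7⟧ = {x : ⟨x, d7⟩ ∈ ⟦in⟧} = {d1, d2, d3, d4, d5, d6, d11, d13}
⟦poet⟧ = {d1, d2, d3, d4, d6, d7, d8, d9, d10, d13}
… ∩ ⟦that rested⟧ = {d1, d2, d3, d4, d6, d7, d8, d9, d10, d13} ∩ {d2, d3, d4, d6, d7, d8, d9} = {d2, d3, d4, d6, d7, d8, d9}
… ∩ ⟦near d6⟧ = {d2, d3, d4, d6, d7, d8, d9} ∩ {d1, d2, d4, d6, d7, d10, d11, d13} = {d2, d4, d6, d7}
… ∩ ⟦in d7⟧ = {d2, d4, d6, d7} ∩ {d1, d2, d3, d4, d5, d6, d11, d13} = {d2, d4, d6}
So ⟦poet that rested near d6 in d7⟧ = {d2, d4, d6}.

{d2, d4, d6}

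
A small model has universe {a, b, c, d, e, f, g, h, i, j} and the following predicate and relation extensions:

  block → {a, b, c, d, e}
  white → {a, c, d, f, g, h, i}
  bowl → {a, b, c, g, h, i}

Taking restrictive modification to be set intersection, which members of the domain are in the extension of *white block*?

⟦block⟧ = {a, b, c, d, e}
… ∩ ⟦white⟧ = {a, b, c, d, e} ∩ {a, c, d, f, g, h, i} = {a, c, d}
So ⟦white block⟧ = {a, c, d}.

{a, c, d}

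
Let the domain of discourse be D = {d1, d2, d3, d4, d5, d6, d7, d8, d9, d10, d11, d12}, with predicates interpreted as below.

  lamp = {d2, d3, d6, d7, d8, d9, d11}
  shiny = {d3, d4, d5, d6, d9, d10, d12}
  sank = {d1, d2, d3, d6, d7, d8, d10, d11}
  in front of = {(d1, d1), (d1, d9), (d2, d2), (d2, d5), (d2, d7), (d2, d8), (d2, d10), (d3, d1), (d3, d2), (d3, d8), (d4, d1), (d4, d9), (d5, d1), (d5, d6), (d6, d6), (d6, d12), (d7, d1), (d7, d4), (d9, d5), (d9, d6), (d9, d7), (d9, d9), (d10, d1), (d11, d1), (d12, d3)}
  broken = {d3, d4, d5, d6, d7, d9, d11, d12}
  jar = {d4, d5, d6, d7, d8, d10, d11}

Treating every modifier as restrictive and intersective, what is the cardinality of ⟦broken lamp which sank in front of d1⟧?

⟦which sank⟧ = ⟦sank⟧ = {d1, d2, d3, d6, d7, d8, d10, d11}
⟦in front of d1⟧ = {x : ⟨x, d1⟩ ∈ ⟦in front of⟧} = {d1, d3, d4, d5, d7, d10, d11}
⟦lamp⟧ = {d2, d3, d6, d7, d8, d9, d11}
… ∩ ⟦which sank⟧ = {d2, d3, d6, d7, d8, d9, d11} ∩ {d1, d2, d3, d6, d7, d8, d10, d11} = {d2, d3, d6, d7, d8, d11}
… ∩ ⟦in front of d1⟧ = {d2, d3, d6, d7, d8, d11} ∩ {d1, d3, d4, d5, d7, d10, d11} = {d3, d7, d11}
… ∩ ⟦broken⟧ = {d3, d7, d11} ∩ {d3, d4, d5, d6, d7, d9, d11, d12} = {d3, d7, d11}
⟦broken lamp which sank in front of d1⟧ = {d3, d7, d11}, so the cardinality is 3.

3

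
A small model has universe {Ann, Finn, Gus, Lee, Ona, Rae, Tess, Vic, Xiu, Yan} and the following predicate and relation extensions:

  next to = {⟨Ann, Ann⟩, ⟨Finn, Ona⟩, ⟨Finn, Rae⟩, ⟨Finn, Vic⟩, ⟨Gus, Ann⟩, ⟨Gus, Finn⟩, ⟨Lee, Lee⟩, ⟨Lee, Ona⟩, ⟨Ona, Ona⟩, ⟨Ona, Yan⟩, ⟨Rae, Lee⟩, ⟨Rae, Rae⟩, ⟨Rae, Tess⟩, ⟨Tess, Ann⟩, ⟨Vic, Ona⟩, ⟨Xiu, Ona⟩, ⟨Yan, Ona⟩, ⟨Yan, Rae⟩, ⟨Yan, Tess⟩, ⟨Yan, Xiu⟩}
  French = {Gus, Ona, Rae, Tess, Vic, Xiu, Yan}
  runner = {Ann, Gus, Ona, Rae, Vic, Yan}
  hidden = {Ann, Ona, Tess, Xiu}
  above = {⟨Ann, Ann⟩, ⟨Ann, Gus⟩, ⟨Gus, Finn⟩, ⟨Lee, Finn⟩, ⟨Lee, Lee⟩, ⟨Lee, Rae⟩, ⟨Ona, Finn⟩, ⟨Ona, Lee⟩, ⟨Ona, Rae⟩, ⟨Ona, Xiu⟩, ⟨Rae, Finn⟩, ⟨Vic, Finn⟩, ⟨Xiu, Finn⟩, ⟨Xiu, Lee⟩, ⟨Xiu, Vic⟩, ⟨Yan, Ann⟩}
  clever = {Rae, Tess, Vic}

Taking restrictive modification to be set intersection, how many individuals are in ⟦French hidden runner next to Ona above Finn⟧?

⟦next to Ona⟧ = {x : ⟨x, Ona⟩ ∈ ⟦next to⟧} = {Finn, Lee, Ona, Vic, Xiu, Yan}
⟦above Finn⟧ = {x : ⟨x, Finn⟩ ∈ ⟦above⟧} = {Gus, Lee, Ona, Rae, Vic, Xiu}
⟦runner⟧ = {Ann, Gus, Ona, Rae, Vic, Yan}
… ∩ ⟦next to Ona⟧ = {Ann, Gus, Ona, Rae, Vic, Yan} ∩ {Finn, Lee, Ona, Vic, Xiu, Yan} = {Ona, Vic, Yan}
… ∩ ⟦above Finn⟧ = {Ona, Vic, Yan} ∩ {Gus, Lee, Ona, Rae, Vic, Xiu} = {Ona, Vic}
… ∩ ⟦French⟧ = {Ona, Vic} ∩ {Gus, Ona, Rae, Tess, Vic, Xiu, Yan} = {Ona, Vic}
… ∩ ⟦hidden⟧ = {Ona, Vic} ∩ {Ann, Ona, Tess, Xiu} = {Ona}
⟦French hidden runner next to Ona above Finn⟧ = {Ona}, so the cardinality is 1.

1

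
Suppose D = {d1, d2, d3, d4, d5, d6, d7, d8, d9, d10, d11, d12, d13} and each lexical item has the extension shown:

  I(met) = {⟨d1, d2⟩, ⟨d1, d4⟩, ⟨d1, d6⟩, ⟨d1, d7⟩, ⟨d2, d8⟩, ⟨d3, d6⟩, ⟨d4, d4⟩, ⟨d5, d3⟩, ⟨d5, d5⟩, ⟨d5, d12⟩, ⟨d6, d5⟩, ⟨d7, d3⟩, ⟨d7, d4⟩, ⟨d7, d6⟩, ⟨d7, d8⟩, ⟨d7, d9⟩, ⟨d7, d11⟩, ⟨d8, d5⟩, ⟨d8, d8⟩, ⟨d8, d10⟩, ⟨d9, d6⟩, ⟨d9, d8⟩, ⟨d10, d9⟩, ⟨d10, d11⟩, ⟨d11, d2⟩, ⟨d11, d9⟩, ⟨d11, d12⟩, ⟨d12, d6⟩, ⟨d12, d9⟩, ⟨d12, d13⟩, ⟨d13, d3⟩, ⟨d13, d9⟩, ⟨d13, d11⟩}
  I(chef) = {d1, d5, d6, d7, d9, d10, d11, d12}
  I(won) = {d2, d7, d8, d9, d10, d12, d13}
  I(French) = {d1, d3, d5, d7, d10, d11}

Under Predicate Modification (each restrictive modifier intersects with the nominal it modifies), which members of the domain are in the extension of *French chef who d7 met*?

{d11}

⟦who d7 met⟧ = {x : ⟨d7, x⟩ ∈ ⟦met⟧} = {d3, d4, d6, d8, d9, d11}
⟦chef⟧ = {d1, d5, d6, d7, d9, d10, d11, d12}
… ∩ ⟦who d7 met⟧ = {d1, d5, d6, d7, d9, d10, d11, d12} ∩ {d3, d4, d6, d8, d9, d11} = {d6, d9, d11}
… ∩ ⟦French⟧ = {d6, d9, d11} ∩ {d1, d3, d5, d7, d10, d11} = {d11}
So ⟦French chef who d7 met⟧ = {d11}.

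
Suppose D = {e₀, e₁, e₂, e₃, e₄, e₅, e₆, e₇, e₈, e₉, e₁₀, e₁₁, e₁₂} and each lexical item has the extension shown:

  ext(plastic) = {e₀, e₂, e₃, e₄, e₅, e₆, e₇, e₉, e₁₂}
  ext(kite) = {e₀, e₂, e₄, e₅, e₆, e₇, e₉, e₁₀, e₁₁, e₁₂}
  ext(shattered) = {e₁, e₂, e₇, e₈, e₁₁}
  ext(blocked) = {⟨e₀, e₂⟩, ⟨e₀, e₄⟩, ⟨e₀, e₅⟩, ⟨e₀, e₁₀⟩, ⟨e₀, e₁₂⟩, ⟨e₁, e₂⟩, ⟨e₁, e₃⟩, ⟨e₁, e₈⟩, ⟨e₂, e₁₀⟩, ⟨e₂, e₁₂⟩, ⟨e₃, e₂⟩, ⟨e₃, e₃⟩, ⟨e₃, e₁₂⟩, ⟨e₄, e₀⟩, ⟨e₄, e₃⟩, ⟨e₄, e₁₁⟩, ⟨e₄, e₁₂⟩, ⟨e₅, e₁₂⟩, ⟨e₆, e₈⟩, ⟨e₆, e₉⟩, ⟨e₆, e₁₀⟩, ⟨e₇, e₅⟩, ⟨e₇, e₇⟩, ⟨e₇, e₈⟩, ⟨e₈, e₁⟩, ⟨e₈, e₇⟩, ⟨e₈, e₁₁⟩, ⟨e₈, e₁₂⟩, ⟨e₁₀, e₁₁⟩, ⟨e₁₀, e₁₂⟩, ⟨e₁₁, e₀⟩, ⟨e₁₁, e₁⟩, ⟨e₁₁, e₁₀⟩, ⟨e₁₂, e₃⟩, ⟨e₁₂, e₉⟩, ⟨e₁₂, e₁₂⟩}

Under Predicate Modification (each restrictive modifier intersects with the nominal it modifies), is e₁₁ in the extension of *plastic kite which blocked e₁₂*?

⟦which blocked e₁₂⟧ = {x : ⟨x, e₁₂⟩ ∈ ⟦blocked⟧} = {e₀, e₂, e₃, e₄, e₅, e₈, e₁₀, e₁₂}
⟦kite⟧ = {e₀, e₂, e₄, e₅, e₆, e₇, e₉, e₁₀, e₁₁, e₁₂}
… ∩ ⟦which blocked e₁₂⟧ = {e₀, e₂, e₄, e₅, e₆, e₇, e₉, e₁₀, e₁₁, e₁₂} ∩ {e₀, e₂, e₃, e₄, e₅, e₈, e₁₀, e₁₂} = {e₀, e₂, e₄, e₅, e₁₀, e₁₂}
… ∩ ⟦plastic⟧ = {e₀, e₂, e₄, e₅, e₁₀, e₁₂} ∩ {e₀, e₂, e₃, e₄, e₅, e₆, e₇, e₉, e₁₂} = {e₀, e₂, e₄, e₅, e₁₂}
⟦plastic kite which blocked e₁₂⟧ = {e₀, e₂, e₄, e₅, e₁₂}; e₁₁ ∉ this set.

no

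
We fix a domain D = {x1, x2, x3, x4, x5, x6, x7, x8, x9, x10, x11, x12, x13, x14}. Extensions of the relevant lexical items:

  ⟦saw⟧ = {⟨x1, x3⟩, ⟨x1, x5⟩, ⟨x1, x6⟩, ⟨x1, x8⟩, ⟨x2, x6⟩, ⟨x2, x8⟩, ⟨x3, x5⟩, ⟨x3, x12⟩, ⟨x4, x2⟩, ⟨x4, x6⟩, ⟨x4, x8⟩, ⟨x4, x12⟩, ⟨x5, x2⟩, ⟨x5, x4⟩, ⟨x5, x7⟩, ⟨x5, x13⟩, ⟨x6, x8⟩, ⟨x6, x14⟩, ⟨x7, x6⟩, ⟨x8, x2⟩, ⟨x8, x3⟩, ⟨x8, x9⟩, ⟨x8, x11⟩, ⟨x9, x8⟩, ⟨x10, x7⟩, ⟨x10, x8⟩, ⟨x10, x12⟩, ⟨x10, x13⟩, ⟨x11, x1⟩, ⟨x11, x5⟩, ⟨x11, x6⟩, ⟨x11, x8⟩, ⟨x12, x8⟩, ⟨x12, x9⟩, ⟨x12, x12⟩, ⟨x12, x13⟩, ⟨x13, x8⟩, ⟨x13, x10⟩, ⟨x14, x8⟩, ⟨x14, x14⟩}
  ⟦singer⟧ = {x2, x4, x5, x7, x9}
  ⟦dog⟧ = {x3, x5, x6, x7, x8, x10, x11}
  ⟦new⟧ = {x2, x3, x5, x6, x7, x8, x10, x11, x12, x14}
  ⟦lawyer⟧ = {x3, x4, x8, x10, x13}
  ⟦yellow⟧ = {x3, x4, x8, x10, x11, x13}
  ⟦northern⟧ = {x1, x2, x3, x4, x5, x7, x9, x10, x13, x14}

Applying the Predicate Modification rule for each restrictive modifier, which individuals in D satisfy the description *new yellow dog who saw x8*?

{x10, x11}

⟦who saw x8⟧ = {x : ⟨x, x8⟩ ∈ ⟦saw⟧} = {x1, x2, x4, x6, x9, x10, x11, x12, x13, x14}
⟦dog⟧ = {x3, x5, x6, x7, x8, x10, x11}
… ∩ ⟦who saw x8⟧ = {x3, x5, x6, x7, x8, x10, x11} ∩ {x1, x2, x4, x6, x9, x10, x11, x12, x13, x14} = {x6, x10, x11}
… ∩ ⟦new⟧ = {x6, x10, x11} ∩ {x2, x3, x5, x6, x7, x8, x10, x11, x12, x14} = {x6, x10, x11}
… ∩ ⟦yellow⟧ = {x6, x10, x11} ∩ {x3, x4, x8, x10, x11, x13} = {x10, x11}
So ⟦new yellow dog who saw x8⟧ = {x10, x11}.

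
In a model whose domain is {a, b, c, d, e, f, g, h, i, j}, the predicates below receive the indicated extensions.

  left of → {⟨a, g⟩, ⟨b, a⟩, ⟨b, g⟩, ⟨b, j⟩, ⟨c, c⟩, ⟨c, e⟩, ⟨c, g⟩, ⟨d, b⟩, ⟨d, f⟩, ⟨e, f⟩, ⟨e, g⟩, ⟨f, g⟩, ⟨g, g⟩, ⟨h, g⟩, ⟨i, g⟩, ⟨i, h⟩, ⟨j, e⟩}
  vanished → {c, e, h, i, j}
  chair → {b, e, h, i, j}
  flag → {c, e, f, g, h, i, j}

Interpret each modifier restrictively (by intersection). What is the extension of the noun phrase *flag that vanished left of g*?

⟦that vanished⟧ = ⟦vanished⟧ = {c, e, h, i, j}
⟦left of g⟧ = {x : ⟨x, g⟩ ∈ ⟦left of⟧} = {a, b, c, e, f, g, h, i}
⟦flag⟧ = {c, e, f, g, h, i, j}
… ∩ ⟦that vanished⟧ = {c, e, f, g, h, i, j} ∩ {c, e, h, i, j} = {c, e, h, i, j}
… ∩ ⟦left of g⟧ = {c, e, h, i, j} ∩ {a, b, c, e, f, g, h, i} = {c, e, h, i}
So ⟦flag that vanished left of g⟧ = {c, e, h, i}.

{c, e, h, i}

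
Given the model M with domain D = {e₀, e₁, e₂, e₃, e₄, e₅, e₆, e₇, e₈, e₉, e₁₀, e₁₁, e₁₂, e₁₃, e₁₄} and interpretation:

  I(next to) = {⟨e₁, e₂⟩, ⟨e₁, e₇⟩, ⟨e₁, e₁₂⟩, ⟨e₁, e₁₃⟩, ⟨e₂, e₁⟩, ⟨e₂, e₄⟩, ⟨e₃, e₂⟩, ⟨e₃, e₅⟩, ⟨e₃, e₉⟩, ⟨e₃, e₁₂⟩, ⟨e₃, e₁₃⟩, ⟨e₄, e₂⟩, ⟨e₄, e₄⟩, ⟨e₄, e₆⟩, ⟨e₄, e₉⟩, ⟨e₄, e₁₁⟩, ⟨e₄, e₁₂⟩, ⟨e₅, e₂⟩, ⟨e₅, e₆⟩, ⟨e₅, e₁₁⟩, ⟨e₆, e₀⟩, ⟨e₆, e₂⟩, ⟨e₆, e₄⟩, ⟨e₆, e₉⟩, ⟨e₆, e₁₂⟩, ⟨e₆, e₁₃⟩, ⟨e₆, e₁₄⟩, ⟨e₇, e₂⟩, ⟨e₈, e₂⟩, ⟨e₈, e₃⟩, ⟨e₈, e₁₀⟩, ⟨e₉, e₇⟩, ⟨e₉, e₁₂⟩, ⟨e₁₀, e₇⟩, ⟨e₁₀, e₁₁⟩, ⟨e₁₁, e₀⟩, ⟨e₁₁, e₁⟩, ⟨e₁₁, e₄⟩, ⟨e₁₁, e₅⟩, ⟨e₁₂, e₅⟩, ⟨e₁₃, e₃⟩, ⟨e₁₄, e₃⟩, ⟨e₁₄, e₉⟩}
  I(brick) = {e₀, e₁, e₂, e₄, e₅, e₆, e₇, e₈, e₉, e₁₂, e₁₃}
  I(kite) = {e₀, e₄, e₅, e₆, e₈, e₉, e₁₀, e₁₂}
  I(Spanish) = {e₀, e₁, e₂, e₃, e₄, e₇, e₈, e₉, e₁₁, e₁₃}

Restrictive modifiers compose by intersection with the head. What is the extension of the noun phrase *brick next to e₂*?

{e₁, e₄, e₅, e₆, e₇, e₈}

⟦next to e₂⟧ = {x : ⟨x, e₂⟩ ∈ ⟦next to⟧} = {e₁, e₃, e₄, e₅, e₆, e₇, e₈}
⟦brick⟧ = {e₀, e₁, e₂, e₄, e₅, e₆, e₇, e₈, e₉, e₁₂, e₁₃}
… ∩ ⟦next to e₂⟧ = {e₀, e₁, e₂, e₄, e₅, e₆, e₇, e₈, e₉, e₁₂, e₁₃} ∩ {e₁, e₃, e₄, e₅, e₆, e₇, e₈} = {e₁, e₄, e₅, e₆, e₇, e₈}
So ⟦brick next to e₂⟧ = {e₁, e₄, e₅, e₆, e₇, e₈}.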